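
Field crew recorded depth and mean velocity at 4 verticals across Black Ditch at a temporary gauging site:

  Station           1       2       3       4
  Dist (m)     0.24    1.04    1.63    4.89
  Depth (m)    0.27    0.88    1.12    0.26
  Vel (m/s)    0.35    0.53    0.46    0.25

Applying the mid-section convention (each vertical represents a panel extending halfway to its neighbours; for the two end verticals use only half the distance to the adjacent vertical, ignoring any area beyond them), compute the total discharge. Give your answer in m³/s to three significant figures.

w_1 = (1.04 − 0.24)/2 = 0.4 m; q_1 = 0.35 × 0.27 × 0.4 = 0.03780 m³/s
w_2 = (1.63 − 0.24)/2 = 0.695 m; q_2 = 0.53 × 0.88 × 0.695 = 0.3241 m³/s
w_3 = (4.89 − 1.04)/2 = 1.925 m; q_3 = 0.46 × 1.12 × 1.925 = 0.9918 m³/s
w_4 = (4.89 − 1.63)/2 = 1.63 m; q_4 = 0.25 × 0.26 × 1.63 = 0.1060 m³/s
Q = Σ qᵢ = 1.460 m³/s

1.46 m³/s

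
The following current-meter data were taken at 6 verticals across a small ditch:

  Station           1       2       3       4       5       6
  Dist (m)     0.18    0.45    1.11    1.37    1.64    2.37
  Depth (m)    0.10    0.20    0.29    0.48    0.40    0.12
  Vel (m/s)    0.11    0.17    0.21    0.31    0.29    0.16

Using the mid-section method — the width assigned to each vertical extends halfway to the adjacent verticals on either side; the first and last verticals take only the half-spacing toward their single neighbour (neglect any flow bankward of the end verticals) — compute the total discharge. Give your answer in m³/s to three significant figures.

0.150 m³/s

w_1 = (0.45 − 0.18)/2 = 0.135 m; q_1 = 0.11 × 0.10 × 0.135 = 0.001485 m³/s
w_2 = (1.11 − 0.18)/2 = 0.465 m; q_2 = 0.17 × 0.20 × 0.465 = 0.01581 m³/s
w_3 = (1.37 − 0.45)/2 = 0.46 m; q_3 = 0.21 × 0.29 × 0.46 = 0.02801 m³/s
w_4 = (1.64 − 1.11)/2 = 0.265 m; q_4 = 0.31 × 0.48 × 0.265 = 0.03943 m³/s
w_5 = (2.37 − 1.37)/2 = 0.5 m; q_5 = 0.29 × 0.40 × 0.5 = 0.05800 m³/s
w_6 = (2.37 − 1.64)/2 = 0.365 m; q_6 = 0.16 × 0.12 × 0.365 = 0.007008 m³/s
Q = Σ qᵢ = 0.1497 m³/s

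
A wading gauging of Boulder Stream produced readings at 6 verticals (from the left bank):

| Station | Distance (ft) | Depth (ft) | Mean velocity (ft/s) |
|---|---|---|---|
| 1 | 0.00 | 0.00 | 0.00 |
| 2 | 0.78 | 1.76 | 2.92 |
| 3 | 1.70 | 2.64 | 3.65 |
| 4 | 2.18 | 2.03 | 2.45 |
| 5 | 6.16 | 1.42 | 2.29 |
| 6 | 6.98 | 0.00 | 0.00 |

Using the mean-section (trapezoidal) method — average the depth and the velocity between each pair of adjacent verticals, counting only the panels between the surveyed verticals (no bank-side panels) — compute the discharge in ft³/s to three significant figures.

Panel 1-2: Δb = 0.78 ft, d̄ = (0.00+1.76)/2 = 0.88, v̄ = (0.00+2.92)/2 = 1.46 → q = 0.78×0.88×1.46 = 1.002 ft³/s
Panel 2-3: Δb = 0.92 ft, d̄ = (1.76+2.64)/2 = 2.2, v̄ = (2.92+3.65)/2 = 3.285 → q = 0.92×2.2×3.285 = 6.649 ft³/s
Panel 3-4: Δb = 0.48 ft, d̄ = (2.64+2.03)/2 = 2.335, v̄ = (3.65+2.45)/2 = 3.05 → q = 0.48×2.335×3.05 = 3.418 ft³/s
Panel 4-5: Δb = 3.98 ft, d̄ = (2.03+1.42)/2 = 1.725, v̄ = (2.45+2.29)/2 = 2.37 → q = 3.98×1.725×2.37 = 16.27 ft³/s
Panel 5-6: Δb = 0.82 ft, d̄ = (1.42+0.00)/2 = 0.71, v̄ = (2.29+0.00)/2 = 1.145 → q = 0.82×0.71×1.145 = 0.6666 ft³/s
Q = Σ q = 28.01 ft³/s

28.0 ft³/s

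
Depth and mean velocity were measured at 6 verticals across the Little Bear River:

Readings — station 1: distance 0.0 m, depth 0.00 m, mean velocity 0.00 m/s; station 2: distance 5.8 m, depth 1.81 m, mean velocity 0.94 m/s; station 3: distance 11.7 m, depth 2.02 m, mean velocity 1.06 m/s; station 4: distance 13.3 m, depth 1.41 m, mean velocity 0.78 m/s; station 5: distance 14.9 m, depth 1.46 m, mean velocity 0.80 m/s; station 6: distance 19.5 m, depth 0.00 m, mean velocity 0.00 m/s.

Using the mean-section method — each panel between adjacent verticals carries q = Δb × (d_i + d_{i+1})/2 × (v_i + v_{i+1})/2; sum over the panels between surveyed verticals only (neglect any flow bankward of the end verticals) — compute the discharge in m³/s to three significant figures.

Panel 1-2: Δb = 5.8 m, d̄ = (0.00+1.81)/2 = 0.905, v̄ = (0.00+0.94)/2 = 0.47 → q = 5.8×0.905×0.47 = 2.467 m³/s
Panel 2-3: Δb = 5.9 m, d̄ = (1.81+2.02)/2 = 1.915, v̄ = (0.94+1.06)/2 = 1 → q = 5.9×1.915×1 = 11.30 m³/s
Panel 3-4: Δb = 1.6 m, d̄ = (2.02+1.41)/2 = 1.715, v̄ = (1.06+0.78)/2 = 0.92 → q = 1.6×1.715×0.92 = 2.524 m³/s
Panel 4-5: Δb = 1.6 m, d̄ = (1.41+1.46)/2 = 1.435, v̄ = (0.78+0.80)/2 = 0.79 → q = 1.6×1.435×0.79 = 1.814 m³/s
Panel 5-6: Δb = 4.6 m, d̄ = (1.46+0.00)/2 = 0.73, v̄ = (0.80+0.00)/2 = 0.4 → q = 4.6×0.73×0.4 = 1.343 m³/s
Q = Σ q = 19.45 m³/s

19.4 m³/s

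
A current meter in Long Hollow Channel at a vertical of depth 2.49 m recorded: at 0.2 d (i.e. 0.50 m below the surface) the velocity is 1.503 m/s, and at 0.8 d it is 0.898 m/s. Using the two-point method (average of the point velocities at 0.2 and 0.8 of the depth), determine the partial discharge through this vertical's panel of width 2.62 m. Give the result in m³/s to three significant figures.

7.83 m³/s

v̄ = (1.503 + 0.898) / 2 = 1.201 m/s
q = v̄ × d × w = 1.201 × 2.49 × 2.62 = 7.832 m³/s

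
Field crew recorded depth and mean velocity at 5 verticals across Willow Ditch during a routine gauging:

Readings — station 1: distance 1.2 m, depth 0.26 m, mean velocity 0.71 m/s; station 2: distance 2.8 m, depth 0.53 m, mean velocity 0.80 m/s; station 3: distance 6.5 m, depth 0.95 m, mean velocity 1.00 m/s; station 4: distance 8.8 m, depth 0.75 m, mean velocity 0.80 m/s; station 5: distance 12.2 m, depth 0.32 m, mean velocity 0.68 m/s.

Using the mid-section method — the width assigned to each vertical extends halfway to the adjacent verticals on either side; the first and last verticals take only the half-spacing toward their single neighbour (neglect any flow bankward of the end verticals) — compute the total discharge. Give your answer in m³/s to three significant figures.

w_1 = (2.8 − 1.2)/2 = 0.8 m; q_1 = 0.71 × 0.26 × 0.8 = 0.1477 m³/s
w_2 = (6.5 − 1.2)/2 = 2.65 m; q_2 = 0.80 × 0.53 × 2.65 = 1.124 m³/s
w_3 = (8.8 − 2.8)/2 = 3 m; q_3 = 1.00 × 0.95 × 3 = 2.850 m³/s
w_4 = (12.2 − 6.5)/2 = 2.85 m; q_4 = 0.80 × 0.75 × 2.85 = 1.710 m³/s
w_5 = (12.2 − 8.8)/2 = 1.7 m; q_5 = 0.68 × 0.32 × 1.7 = 0.3699 m³/s
Q = Σ qᵢ = 6.201 m³/s

6.20 m³/s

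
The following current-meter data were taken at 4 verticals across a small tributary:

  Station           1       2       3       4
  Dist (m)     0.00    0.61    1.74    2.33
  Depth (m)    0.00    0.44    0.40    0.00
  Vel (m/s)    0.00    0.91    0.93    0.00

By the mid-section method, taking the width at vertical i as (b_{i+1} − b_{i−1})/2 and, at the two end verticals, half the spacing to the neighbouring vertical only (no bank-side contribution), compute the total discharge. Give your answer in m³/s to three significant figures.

w_2 = (1.74 − 0.00)/2 = 0.87 m; q_2 = 0.91 × 0.44 × 0.87 = 0.3483 m³/s
w_3 = (2.33 − 0.61)/2 = 0.86 m; q_3 = 0.93 × 0.40 × 0.86 = 0.3199 m³/s
Stations 1, 4 contribute zero (depth or velocity is 0).
Q = Σ qᵢ = 0.6683 m³/s

0.668 m³/s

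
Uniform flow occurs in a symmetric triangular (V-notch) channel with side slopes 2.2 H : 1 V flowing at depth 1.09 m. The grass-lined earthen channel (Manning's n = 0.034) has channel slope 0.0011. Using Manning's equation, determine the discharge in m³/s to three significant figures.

A = z·y² = 2.2×1.09² = 2.614 m²
P = 2y√(1+z²) = 2×1.09×√(1+2.2²) = 5.268 m
R = A/P = 2.614/5.268 = 0.4961 m
Q = (1/n)·A·R^(2/3)·S^(1/2) = (1/0.034) × 2.614 × 0.4961^(2/3) × 0.0011^(1/2) = 1.598 m³/s

1.60 m³/s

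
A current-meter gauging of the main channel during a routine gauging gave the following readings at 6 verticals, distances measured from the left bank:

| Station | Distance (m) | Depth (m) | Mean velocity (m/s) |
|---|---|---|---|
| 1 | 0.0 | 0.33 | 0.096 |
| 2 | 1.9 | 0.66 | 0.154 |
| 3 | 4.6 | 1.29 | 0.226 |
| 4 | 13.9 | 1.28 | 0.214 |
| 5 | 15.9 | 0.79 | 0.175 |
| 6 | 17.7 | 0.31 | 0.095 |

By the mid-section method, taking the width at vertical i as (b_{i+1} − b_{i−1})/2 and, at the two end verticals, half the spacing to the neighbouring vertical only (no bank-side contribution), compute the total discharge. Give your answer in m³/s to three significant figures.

w_1 = (1.9 − 0.0)/2 = 0.95 m; q_1 = 0.096 × 0.33 × 0.95 = 0.03010 m³/s
w_2 = (4.6 − 0.0)/2 = 2.3 m; q_2 = 0.154 × 0.66 × 2.3 = 0.2338 m³/s
w_3 = (13.9 − 1.9)/2 = 6 m; q_3 = 0.226 × 1.29 × 6 = 1.749 m³/s
w_4 = (15.9 − 4.6)/2 = 5.65 m; q_4 = 0.214 × 1.28 × 5.65 = 1.548 m³/s
w_5 = (17.7 − 13.9)/2 = 1.9 m; q_5 = 0.175 × 0.79 × 1.9 = 0.2627 m³/s
w_6 = (17.7 − 15.9)/2 = 0.9 m; q_6 = 0.095 × 0.31 × 0.9 = 0.02651 m³/s
Q = Σ qᵢ = 3.850 m³/s

3.85 m³/s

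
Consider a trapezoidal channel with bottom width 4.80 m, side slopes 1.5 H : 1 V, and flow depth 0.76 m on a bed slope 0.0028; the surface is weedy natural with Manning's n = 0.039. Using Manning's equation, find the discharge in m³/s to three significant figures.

A = (b + z·y)·y = (4.80 + 1.5×0.76)×0.76 = 4.514 m²
P = b + 2y√(1+z²) = 4.80 + 2×0.76×√(1+1.5²) = 7.540 m
R = A/P = 4.514/7.540 = 0.5987 m
Q = (1/n)·A·R^(2/3)·S^(1/2) = (1/0.039) × 4.514 × 0.5987^(2/3) × 0.0028^(1/2) = 4.351 m³/s

4.35 m³/s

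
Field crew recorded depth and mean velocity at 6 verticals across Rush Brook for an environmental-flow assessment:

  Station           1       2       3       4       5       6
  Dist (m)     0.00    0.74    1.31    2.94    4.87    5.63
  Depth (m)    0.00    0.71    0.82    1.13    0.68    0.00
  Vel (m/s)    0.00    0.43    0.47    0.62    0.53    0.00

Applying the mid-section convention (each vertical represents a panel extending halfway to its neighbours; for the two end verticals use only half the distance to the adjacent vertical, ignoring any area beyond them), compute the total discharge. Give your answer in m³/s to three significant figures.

w_2 = (1.31 − 0.00)/2 = 0.655 m; q_2 = 0.43 × 0.71 × 0.655 = 0.2000 m³/s
w_3 = (2.94 − 0.74)/2 = 1.1 m; q_3 = 0.47 × 0.82 × 1.1 = 0.4239 m³/s
w_4 = (4.87 − 1.31)/2 = 1.78 m; q_4 = 0.62 × 1.13 × 1.78 = 1.247 m³/s
w_5 = (5.63 − 2.94)/2 = 1.345 m; q_5 = 0.53 × 0.68 × 1.345 = 0.4847 m³/s
Stations 1, 6 contribute zero (depth or velocity is 0).
Q = Σ qᵢ = 2.356 m³/s

2.36 m³/s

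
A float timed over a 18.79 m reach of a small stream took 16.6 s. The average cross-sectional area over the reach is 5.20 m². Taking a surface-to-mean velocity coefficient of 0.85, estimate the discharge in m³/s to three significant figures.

v_surface = L / t̄ = 18.79 / 16.6 = 1.132 m/s
v_mean = 0.85 × 1.132 = 0.9621 m/s
Q = A × v_mean = 5.20 × 0.9621 = 5.003 m³/s

5.00 m³/s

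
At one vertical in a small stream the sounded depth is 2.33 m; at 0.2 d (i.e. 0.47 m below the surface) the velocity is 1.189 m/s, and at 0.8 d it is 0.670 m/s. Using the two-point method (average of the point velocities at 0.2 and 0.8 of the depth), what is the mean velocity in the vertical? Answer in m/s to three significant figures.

0.930 m/s

v̄ = (1.189 + 0.670) / 2 = 0.9295 m/s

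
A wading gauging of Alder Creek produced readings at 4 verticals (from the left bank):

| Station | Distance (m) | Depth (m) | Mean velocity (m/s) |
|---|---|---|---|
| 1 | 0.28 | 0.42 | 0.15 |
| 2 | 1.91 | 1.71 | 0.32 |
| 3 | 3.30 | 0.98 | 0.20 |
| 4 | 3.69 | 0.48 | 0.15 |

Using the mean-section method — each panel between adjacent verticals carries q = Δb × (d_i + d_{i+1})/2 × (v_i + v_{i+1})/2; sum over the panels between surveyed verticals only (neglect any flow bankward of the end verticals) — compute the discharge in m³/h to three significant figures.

Panel 1-2: Δb = 1.63 m, d̄ = (0.42+1.71)/2 = 1.065, v̄ = (0.15+0.32)/2 = 0.235 → q = 1.63×1.065×0.235 = 0.4079 m³/s
Panel 2-3: Δb = 1.39 m, d̄ = (1.71+0.98)/2 = 1.345, v̄ = (0.32+0.20)/2 = 0.26 → q = 1.39×1.345×0.26 = 0.4861 m³/s
Panel 3-4: Δb = 0.39 m, d̄ = (0.98+0.48)/2 = 0.73, v̄ = (0.20+0.15)/2 = 0.175 → q = 0.39×0.73×0.175 = 0.04982 m³/s
Q = Σ q = 0.9439 m³/s
= 0.9439 × 3600 = 3398 m³/h

3400 m³/h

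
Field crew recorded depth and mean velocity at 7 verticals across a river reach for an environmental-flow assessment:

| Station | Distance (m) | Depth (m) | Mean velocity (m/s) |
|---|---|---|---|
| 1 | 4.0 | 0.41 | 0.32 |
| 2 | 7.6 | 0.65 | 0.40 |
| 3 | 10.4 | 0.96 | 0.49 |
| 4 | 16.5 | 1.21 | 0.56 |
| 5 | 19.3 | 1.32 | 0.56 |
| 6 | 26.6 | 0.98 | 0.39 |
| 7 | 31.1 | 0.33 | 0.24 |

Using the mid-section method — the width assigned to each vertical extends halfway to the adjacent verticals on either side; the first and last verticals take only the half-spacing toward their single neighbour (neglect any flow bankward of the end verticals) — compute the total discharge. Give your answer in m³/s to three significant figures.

w_1 = (7.6 − 4.0)/2 = 1.8 m; q_1 = 0.32 × 0.41 × 1.8 = 0.2362 m³/s
w_2 = (10.4 − 4.0)/2 = 3.2 m; q_2 = 0.40 × 0.65 × 3.2 = 0.8320 m³/s
w_3 = (16.5 − 7.6)/2 = 4.45 m; q_3 = 0.49 × 0.96 × 4.45 = 2.093 m³/s
w_4 = (19.3 − 10.4)/2 = 4.45 m; q_4 = 0.56 × 1.21 × 4.45 = 3.015 m³/s
w_5 = (26.6 − 16.5)/2 = 5.05 m; q_5 = 0.56 × 1.32 × 5.05 = 3.733 m³/s
w_6 = (31.1 − 19.3)/2 = 5.9 m; q_6 = 0.39 × 0.98 × 5.9 = 2.255 m³/s
w_7 = (31.1 − 26.6)/2 = 2.25 m; q_7 = 0.24 × 0.33 × 2.25 = 0.1782 m³/s
Q = Σ qᵢ = 12.34 m³/s

12.3 m³/s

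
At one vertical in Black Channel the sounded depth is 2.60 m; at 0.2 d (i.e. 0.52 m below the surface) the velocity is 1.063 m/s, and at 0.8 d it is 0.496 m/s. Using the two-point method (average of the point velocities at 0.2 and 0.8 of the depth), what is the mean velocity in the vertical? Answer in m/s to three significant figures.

0.780 m/s

v̄ = (1.063 + 0.496) / 2 = 0.7795 m/s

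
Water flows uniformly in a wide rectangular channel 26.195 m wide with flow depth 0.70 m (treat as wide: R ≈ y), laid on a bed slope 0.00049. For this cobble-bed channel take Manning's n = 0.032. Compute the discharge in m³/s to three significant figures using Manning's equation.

10.0 m³/s

A = b·y = 26.195 × 0.70 = 18.34 m²
Wide channel: R ≈ y = 0.70 m
Q = (1/n)·A·R^(2/3)·S^(1/2) = (1/0.032) × 18.34 × 0.7000^(2/3) × 0.00049^(1/2) = 10.00 m³/s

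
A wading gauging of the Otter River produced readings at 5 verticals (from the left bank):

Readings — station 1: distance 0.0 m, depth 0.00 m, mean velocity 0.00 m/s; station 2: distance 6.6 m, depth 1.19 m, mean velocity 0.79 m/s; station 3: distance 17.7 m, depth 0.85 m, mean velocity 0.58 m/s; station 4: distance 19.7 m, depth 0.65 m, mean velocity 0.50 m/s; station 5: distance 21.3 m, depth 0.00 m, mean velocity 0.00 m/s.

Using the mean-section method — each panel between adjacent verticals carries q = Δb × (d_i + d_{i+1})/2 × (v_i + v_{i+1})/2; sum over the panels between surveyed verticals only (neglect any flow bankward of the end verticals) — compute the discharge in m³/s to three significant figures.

Panel 1-2: Δb = 6.6 m, d̄ = (0.00+1.19)/2 = 0.595, v̄ = (0.00+0.79)/2 = 0.395 → q = 6.6×0.595×0.395 = 1.551 m³/s
Panel 2-3: Δb = 11.1 m, d̄ = (1.19+0.85)/2 = 1.02, v̄ = (0.79+0.58)/2 = 0.685 → q = 11.1×1.02×0.685 = 7.756 m³/s
Panel 3-4: Δb = 2 m, d̄ = (0.85+0.65)/2 = 0.75, v̄ = (0.58+0.50)/2 = 0.54 → q = 2×0.75×0.54 = 0.8100 m³/s
Panel 4-5: Δb = 1.6 m, d̄ = (0.65+0.00)/2 = 0.325, v̄ = (0.50+0.00)/2 = 0.25 → q = 1.6×0.325×0.25 = 0.1300 m³/s
Q = Σ q = 10.25 m³/s

10.2 m³/s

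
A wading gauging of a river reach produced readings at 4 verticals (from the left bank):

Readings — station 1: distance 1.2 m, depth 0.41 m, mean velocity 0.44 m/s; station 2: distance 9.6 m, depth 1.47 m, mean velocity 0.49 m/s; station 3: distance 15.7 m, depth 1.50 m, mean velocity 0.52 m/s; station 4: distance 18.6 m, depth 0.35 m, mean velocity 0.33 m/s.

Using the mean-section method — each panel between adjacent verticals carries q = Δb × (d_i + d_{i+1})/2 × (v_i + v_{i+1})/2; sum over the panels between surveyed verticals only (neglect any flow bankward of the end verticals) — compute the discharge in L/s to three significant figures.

Panel 1-2: Δb = 8.4 m, d̄ = (0.41+1.47)/2 = 0.94, v̄ = (0.44+0.49)/2 = 0.465 → q = 8.4×0.94×0.465 = 3.672 m³/s
Panel 2-3: Δb = 6.1 m, d̄ = (1.47+1.50)/2 = 1.485, v̄ = (0.49+0.52)/2 = 0.505 → q = 6.1×1.485×0.505 = 4.575 m³/s
Panel 3-4: Δb = 2.9 m, d̄ = (1.50+0.35)/2 = 0.925, v̄ = (0.52+0.33)/2 = 0.425 → q = 2.9×0.925×0.425 = 1.140 m³/s
Q = Σ q = 9.386 m³/s
= 9.386 × 1000 = 9386 L/s

9390 L/s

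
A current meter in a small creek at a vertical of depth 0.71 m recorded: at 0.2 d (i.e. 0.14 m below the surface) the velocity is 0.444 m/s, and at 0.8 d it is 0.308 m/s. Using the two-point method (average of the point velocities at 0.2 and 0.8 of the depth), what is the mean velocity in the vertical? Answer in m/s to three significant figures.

0.376 m/s

v̄ = (0.444 + 0.308) / 2 = 0.3760 m/s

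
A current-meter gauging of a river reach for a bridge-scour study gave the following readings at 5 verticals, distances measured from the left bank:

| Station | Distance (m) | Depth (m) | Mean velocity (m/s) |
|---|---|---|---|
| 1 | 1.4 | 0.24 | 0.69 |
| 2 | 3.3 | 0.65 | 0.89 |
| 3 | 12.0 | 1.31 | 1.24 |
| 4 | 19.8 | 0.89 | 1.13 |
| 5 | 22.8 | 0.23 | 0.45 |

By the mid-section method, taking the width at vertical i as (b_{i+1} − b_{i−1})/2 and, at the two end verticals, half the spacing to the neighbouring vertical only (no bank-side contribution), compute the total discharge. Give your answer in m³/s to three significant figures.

w_1 = (3.3 − 1.4)/2 = 0.95 m; q_1 = 0.69 × 0.24 × 0.95 = 0.1573 m³/s
w_2 = (12.0 − 1.4)/2 = 5.3 m; q_2 = 0.89 × 0.65 × 5.3 = 3.066 m³/s
w_3 = (19.8 − 3.3)/2 = 8.25 m; q_3 = 1.24 × 1.31 × 8.25 = 13.40 m³/s
w_4 = (22.8 − 12.0)/2 = 5.4 m; q_4 = 1.13 × 0.89 × 5.4 = 5.431 m³/s
w_5 = (22.8 − 19.8)/2 = 1.5 m; q_5 = 0.45 × 0.23 × 1.5 = 0.1553 m³/s
Q = Σ qᵢ = 22.21 m³/s

22.2 m³/s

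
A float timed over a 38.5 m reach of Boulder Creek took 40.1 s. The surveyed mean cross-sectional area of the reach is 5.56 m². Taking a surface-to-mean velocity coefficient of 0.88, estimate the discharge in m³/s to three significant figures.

4.70 m³/s

v_surface = L / t̄ = 38.5 / 40.1 = 0.9601 m/s
v_mean = 0.88 × 0.9601 = 0.8449 m/s
Q = A × v_mean = 5.56 × 0.8449 = 4.698 m³/s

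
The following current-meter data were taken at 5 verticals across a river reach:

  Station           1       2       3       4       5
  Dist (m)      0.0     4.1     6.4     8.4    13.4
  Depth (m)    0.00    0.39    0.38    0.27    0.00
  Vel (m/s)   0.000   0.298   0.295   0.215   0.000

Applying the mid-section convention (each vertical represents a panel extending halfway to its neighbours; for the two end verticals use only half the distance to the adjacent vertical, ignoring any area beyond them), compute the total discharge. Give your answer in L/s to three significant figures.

816 L/s

w_2 = (6.4 − 0.0)/2 = 3.2 m; q_2 = 0.298 × 0.39 × 3.2 = 0.3719 m³/s
w_3 = (8.4 − 4.1)/2 = 2.15 m; q_3 = 0.295 × 0.38 × 2.15 = 0.2410 m³/s
w_4 = (13.4 − 6.4)/2 = 3.5 m; q_4 = 0.215 × 0.27 × 3.5 = 0.2032 m³/s
Stations 1, 5 contribute zero (depth or velocity is 0).
Q = Σ qᵢ = 0.8161 m³/s
= 0.8161 × 1000 = 816.1 L/s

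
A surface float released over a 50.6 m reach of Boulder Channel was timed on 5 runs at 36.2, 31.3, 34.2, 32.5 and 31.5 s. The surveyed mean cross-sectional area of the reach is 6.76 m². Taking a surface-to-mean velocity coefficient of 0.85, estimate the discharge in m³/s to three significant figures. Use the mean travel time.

t̄ = (36.2 + 31.3 + 34.2 + 32.5 + 31.5) / 5 = 33.14 s
v_surface = L / t̄ = 50.6 / 33.14 = 1.527 m/s
v_mean = 0.85 × 1.527 = 1.298 m/s
Q = A × v_mean = 6.76 × 1.298 = 8.773 m³/s

8.77 m³/s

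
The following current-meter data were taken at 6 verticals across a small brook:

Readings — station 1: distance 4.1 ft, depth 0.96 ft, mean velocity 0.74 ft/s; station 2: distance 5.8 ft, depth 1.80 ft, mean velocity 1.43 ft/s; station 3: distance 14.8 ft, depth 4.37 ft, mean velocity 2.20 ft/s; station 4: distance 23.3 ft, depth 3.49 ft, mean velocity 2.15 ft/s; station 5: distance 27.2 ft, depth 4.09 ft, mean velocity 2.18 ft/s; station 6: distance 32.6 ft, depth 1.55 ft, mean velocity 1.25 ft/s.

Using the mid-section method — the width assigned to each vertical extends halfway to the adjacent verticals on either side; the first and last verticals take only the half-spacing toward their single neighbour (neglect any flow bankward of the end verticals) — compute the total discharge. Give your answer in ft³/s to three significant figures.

192 ft³/s

w_1 = (5.8 − 4.1)/2 = 0.85 ft; q_1 = 0.74 × 0.96 × 0.85 = 0.6038 ft³/s
w_2 = (14.8 − 4.1)/2 = 5.35 ft; q_2 = 1.43 × 1.80 × 5.35 = 13.77 ft³/s
w_3 = (23.3 − 5.8)/2 = 8.75 ft; q_3 = 2.20 × 4.37 × 8.75 = 84.12 ft³/s
w_4 = (27.2 − 14.8)/2 = 6.2 ft; q_4 = 2.15 × 3.49 × 6.2 = 46.52 ft³/s
w_5 = (32.6 − 23.3)/2 = 4.65 ft; q_5 = 2.18 × 4.09 × 4.65 = 41.46 ft³/s
w_6 = (32.6 − 27.2)/2 = 2.7 ft; q_6 = 1.25 × 1.55 × 2.7 = 5.231 ft³/s
Q = Σ qᵢ = 191.7 ft³/s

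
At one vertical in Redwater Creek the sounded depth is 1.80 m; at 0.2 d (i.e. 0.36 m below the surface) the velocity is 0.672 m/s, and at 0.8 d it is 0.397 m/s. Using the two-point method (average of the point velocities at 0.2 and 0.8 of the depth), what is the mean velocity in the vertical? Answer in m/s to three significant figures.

v̄ = (0.672 + 0.397) / 2 = 0.5345 m/s

0.535 m/s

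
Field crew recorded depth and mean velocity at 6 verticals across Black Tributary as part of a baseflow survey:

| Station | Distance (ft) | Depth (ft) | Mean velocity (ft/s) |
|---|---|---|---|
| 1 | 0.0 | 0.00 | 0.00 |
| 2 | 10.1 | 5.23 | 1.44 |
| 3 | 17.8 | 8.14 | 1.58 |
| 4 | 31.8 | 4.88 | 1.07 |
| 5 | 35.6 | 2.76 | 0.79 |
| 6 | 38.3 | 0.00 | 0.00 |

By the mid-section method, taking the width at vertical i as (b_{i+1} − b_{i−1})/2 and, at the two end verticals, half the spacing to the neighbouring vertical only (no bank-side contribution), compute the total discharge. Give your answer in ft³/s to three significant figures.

260 ft³/s

w_2 = (17.8 − 0.0)/2 = 8.9 ft; q_2 = 1.44 × 5.23 × 8.9 = 67.03 ft³/s
w_3 = (31.8 − 10.1)/2 = 10.85 ft; q_3 = 1.58 × 8.14 × 10.85 = 139.5 ft³/s
w_4 = (35.6 − 17.8)/2 = 8.9 ft; q_4 = 1.07 × 4.88 × 8.9 = 46.47 ft³/s
w_5 = (38.3 − 31.8)/2 = 3.25 ft; q_5 = 0.79 × 2.76 × 3.25 = 7.086 ft³/s
Stations 1, 6 contribute zero (depth or velocity is 0).
Q = Σ qᵢ = 260.1 ft³/s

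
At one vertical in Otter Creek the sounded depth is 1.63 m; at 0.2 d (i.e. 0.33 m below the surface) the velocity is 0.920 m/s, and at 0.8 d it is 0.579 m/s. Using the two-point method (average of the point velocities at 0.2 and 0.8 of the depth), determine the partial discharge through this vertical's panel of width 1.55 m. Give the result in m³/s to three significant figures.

1.89 m³/s

v̄ = (0.920 + 0.579) / 2 = 0.7495 m/s
q = v̄ × d × w = 0.7495 × 1.63 × 1.55 = 1.894 m³/s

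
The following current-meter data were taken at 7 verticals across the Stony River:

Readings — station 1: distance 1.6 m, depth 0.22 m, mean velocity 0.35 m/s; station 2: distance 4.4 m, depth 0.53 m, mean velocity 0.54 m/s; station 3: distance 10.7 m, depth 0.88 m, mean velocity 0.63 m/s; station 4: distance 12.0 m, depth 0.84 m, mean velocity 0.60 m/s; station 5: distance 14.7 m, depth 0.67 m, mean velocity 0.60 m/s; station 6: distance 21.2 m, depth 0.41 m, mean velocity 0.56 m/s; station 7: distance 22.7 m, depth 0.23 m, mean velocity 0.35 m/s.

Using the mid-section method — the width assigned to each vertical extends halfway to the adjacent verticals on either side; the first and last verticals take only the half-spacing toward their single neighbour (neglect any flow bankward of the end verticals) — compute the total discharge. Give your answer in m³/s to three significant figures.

w_1 = (4.4 − 1.6)/2 = 1.4 m; q_1 = 0.35 × 0.22 × 1.4 = 0.1078 m³/s
w_2 = (10.7 − 1.6)/2 = 4.55 m; q_2 = 0.54 × 0.53 × 4.55 = 1.302 m³/s
w_3 = (12.0 − 4.4)/2 = 3.8 m; q_3 = 0.63 × 0.88 × 3.8 = 2.107 m³/s
w_4 = (14.7 − 10.7)/2 = 2 m; q_4 = 0.60 × 0.84 × 2 = 1.008 m³/s
w_5 = (21.2 − 12.0)/2 = 4.6 m; q_5 = 0.60 × 0.67 × 4.6 = 1.849 m³/s
w_6 = (22.7 − 14.7)/2 = 4 m; q_6 = 0.56 × 0.41 × 4 = 0.9184 m³/s
w_7 = (22.7 − 21.2)/2 = 0.75 m; q_7 = 0.35 × 0.23 × 0.75 = 0.06038 m³/s
Q = Σ qᵢ = 7.353 m³/s

7.35 m³/s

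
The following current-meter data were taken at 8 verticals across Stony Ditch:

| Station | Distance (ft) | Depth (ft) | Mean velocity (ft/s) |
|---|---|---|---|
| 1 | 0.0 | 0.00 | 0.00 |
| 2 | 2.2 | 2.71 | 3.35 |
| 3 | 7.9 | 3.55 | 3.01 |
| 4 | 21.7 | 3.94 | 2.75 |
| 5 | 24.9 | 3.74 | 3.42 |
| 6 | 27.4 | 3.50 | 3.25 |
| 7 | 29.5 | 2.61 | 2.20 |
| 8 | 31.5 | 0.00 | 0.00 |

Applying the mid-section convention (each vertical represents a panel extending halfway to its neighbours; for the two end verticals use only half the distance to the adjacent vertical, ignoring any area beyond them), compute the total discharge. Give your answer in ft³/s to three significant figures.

w_2 = (7.9 − 0.0)/2 = 3.95 ft; q_2 = 3.35 × 2.71 × 3.95 = 35.86 ft³/s
w_3 = (21.7 − 2.2)/2 = 9.75 ft; q_3 = 3.01 × 3.55 × 9.75 = 104.2 ft³/s
w_4 = (24.9 − 7.9)/2 = 8.5 ft; q_4 = 2.75 × 3.94 × 8.5 = 92.10 ft³/s
w_5 = (27.4 − 21.7)/2 = 2.85 ft; q_5 = 3.42 × 3.74 × 2.85 = 36.45 ft³/s
w_6 = (29.5 − 24.9)/2 = 2.3 ft; q_6 = 3.25 × 3.50 × 2.3 = 26.16 ft³/s
w_7 = (31.5 − 27.4)/2 = 2.05 ft; q_7 = 2.20 × 2.61 × 2.05 = 11.77 ft³/s
Stations 1, 8 contribute zero (depth or velocity is 0).
Q = Σ qᵢ = 306.5 ft³/s

307 ft³/s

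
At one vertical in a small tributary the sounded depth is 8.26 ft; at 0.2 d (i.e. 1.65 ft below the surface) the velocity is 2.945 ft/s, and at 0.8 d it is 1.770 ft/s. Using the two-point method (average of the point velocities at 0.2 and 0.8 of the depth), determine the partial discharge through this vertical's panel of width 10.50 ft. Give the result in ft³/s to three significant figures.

v̄ = (2.945 + 1.770) / 2 = 2.358 ft/s
q = v̄ × d × w = 2.358 × 8.26 × 10.50 = 204.5 ft³/s

204 ft³/s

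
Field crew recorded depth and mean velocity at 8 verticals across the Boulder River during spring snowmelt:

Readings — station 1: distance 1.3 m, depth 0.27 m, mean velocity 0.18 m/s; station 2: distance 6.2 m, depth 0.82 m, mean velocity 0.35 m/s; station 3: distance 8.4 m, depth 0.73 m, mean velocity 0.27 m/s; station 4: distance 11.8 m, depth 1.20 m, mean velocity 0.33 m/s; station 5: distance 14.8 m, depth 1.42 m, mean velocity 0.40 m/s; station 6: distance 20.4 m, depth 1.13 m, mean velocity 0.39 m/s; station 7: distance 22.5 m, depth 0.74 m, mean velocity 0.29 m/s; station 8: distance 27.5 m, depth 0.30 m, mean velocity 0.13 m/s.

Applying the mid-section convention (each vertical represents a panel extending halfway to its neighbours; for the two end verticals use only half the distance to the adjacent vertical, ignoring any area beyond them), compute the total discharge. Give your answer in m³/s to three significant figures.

w_1 = (6.2 − 1.3)/2 = 2.45 m; q_1 = 0.18 × 0.27 × 2.45 = 0.1191 m³/s
w_2 = (8.4 − 1.3)/2 = 3.55 m; q_2 = 0.35 × 0.82 × 3.55 = 1.019 m³/s
w_3 = (11.8 − 6.2)/2 = 2.8 m; q_3 = 0.27 × 0.73 × 2.8 = 0.5519 m³/s
w_4 = (14.8 − 8.4)/2 = 3.2 m; q_4 = 0.33 × 1.20 × 3.2 = 1.267 m³/s
w_5 = (20.4 − 11.8)/2 = 4.3 m; q_5 = 0.40 × 1.42 × 4.3 = 2.442 m³/s
w_6 = (22.5 − 14.8)/2 = 3.85 m; q_6 = 0.39 × 1.13 × 3.85 = 1.697 m³/s
w_7 = (27.5 − 20.4)/2 = 3.55 m; q_7 = 0.29 × 0.74 × 3.55 = 0.7618 m³/s
w_8 = (27.5 − 22.5)/2 = 2.5 m; q_8 = 0.13 × 0.30 × 2.5 = 0.09750 m³/s
Q = Σ qᵢ = 7.955 m³/s

7.96 m³/s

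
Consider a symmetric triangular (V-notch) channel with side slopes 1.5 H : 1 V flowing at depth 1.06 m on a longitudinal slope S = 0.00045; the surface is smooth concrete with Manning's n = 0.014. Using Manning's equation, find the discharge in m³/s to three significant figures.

1.48 m³/s

A = z·y² = 1.5×1.06² = 1.685 m²
P = 2y√(1+z²) = 2×1.06×√(1+1.5²) = 3.822 m
R = A/P = 1.685/3.822 = 0.4410 m
Q = (1/n)·A·R^(2/3)·S^(1/2) = (1/0.014) × 1.685 × 0.4410^(2/3) × 0.00045^(1/2) = 1.480 m³/s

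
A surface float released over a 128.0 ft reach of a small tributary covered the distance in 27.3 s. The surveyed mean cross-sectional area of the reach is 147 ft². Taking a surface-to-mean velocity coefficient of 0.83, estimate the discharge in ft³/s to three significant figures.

v_surface = L / t̄ = 128.0 / 27.3 = 4.689 ft/s
v_mean = 0.83 × 4.689 = 3.892 ft/s
Q = A × v_mean = 147 × 3.892 = 572.1 ft³/s

572 ft³/s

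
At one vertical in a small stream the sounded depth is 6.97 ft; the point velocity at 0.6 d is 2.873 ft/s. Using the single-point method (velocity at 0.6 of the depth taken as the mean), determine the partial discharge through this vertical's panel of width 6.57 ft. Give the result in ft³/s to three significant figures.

132 ft³/s

v̄ = v₀.₆ = 2.873 ft/s
q = v̄ × d × w = 2.873 × 6.97 × 6.57 = 131.6 ft³/s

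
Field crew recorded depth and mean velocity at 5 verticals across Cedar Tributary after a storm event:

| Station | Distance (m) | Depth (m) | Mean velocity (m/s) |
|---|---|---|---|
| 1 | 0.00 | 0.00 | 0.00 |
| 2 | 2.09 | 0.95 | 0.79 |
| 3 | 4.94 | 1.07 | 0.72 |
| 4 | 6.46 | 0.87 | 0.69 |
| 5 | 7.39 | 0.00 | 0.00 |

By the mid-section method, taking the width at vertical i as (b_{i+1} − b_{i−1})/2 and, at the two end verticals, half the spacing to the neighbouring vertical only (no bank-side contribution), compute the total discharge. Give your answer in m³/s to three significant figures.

w_2 = (4.94 − 0.00)/2 = 2.47 m; q_2 = 0.79 × 0.95 × 2.47 = 1.854 m³/s
w_3 = (6.46 − 2.09)/2 = 2.185 m; q_3 = 0.72 × 1.07 × 2.185 = 1.683 m³/s
w_4 = (7.39 − 4.94)/2 = 1.225 m; q_4 = 0.69 × 0.87 × 1.225 = 0.7354 m³/s
Stations 1, 5 contribute zero (depth or velocity is 0).
Q = Σ qᵢ = 4.272 m³/s

4.27 m³/s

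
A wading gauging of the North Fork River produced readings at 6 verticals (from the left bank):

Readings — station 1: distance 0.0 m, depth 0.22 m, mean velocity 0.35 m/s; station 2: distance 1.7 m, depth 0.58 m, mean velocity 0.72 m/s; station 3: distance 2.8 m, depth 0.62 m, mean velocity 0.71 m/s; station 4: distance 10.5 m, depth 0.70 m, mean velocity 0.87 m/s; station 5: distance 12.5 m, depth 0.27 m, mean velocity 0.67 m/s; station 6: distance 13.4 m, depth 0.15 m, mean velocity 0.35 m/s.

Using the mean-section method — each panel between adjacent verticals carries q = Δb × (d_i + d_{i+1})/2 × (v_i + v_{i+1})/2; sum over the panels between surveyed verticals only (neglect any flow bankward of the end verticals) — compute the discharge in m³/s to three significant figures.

5.69 m³/s

Panel 1-2: Δb = 1.7 m, d̄ = (0.22+0.58)/2 = 0.4, v̄ = (0.35+0.72)/2 = 0.535 → q = 1.7×0.4×0.535 = 0.3638 m³/s
Panel 2-3: Δb = 1.1 m, d̄ = (0.58+0.62)/2 = 0.6, v̄ = (0.72+0.71)/2 = 0.715 → q = 1.1×0.6×0.715 = 0.4719 m³/s
Panel 3-4: Δb = 7.7 m, d̄ = (0.62+0.70)/2 = 0.66, v̄ = (0.71+0.87)/2 = 0.79 → q = 7.7×0.66×0.79 = 4.015 m³/s
Panel 4-5: Δb = 2 m, d̄ = (0.70+0.27)/2 = 0.485, v̄ = (0.87+0.67)/2 = 0.77 → q = 2×0.485×0.77 = 0.7469 m³/s
Panel 5-6: Δb = 0.9 m, d̄ = (0.27+0.15)/2 = 0.21, v̄ = (0.67+0.35)/2 = 0.51 → q = 0.9×0.21×0.51 = 0.09639 m³/s
Q = Σ q = 5.694 m³/s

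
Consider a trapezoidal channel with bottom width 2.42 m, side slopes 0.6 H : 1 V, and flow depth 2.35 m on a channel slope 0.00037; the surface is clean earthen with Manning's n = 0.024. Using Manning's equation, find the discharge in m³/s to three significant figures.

A = (b + z·y)·y = (2.42 + 0.6×2.35)×2.35 = 9.001 m²
P = b + 2y√(1+z²) = 2.42 + 2×2.35×√(1+0.6²) = 7.901 m
R = A/P = 9.001/7.901 = 1.139 m
Q = (1/n)·A·R^(2/3)·S^(1/2) = (1/0.024) × 9.001 × 1.139^(2/3) × 0.00037^(1/2) = 7.868 m³/s

7.87 m³/s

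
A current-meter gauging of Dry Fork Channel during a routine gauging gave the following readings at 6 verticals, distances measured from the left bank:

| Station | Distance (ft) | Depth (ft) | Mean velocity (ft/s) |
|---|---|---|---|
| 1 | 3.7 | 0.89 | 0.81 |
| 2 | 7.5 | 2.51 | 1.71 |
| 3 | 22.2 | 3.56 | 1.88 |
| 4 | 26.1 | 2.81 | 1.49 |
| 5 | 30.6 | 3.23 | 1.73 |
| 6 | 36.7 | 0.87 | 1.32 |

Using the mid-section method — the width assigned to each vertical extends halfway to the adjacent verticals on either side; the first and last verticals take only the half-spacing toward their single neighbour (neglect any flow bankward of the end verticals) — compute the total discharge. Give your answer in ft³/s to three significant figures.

w_1 = (7.5 − 3.7)/2 = 1.9 ft; q_1 = 0.81 × 0.89 × 1.9 = 1.370 ft³/s
w_2 = (22.2 − 3.7)/2 = 9.25 ft; q_2 = 1.71 × 2.51 × 9.25 = 39.70 ft³/s
w_3 = (26.1 − 7.5)/2 = 9.3 ft; q_3 = 1.88 × 3.56 × 9.3 = 62.24 ft³/s
w_4 = (30.6 − 22.2)/2 = 4.2 ft; q_4 = 1.49 × 2.81 × 4.2 = 17.58 ft³/s
w_5 = (36.7 − 26.1)/2 = 5.3 ft; q_5 = 1.73 × 3.23 × 5.3 = 29.62 ft³/s
w_6 = (36.7 − 30.6)/2 = 3.05 ft; q_6 = 1.32 × 0.87 × 3.05 = 3.503 ft³/s
Q = Σ qᵢ = 154.0 ft³/s

154 ft³/s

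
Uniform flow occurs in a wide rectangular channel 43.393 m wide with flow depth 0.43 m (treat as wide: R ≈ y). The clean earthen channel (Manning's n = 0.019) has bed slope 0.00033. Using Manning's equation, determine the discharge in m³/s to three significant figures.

10.2 m³/s

A = b·y = 43.393 × 0.43 = 18.66 m²
Wide channel: R ≈ y = 0.43 m
Q = (1/n)·A·R^(2/3)·S^(1/2) = (1/0.019) × 18.66 × 0.4300^(2/3) × 0.00033^(1/2) = 10.16 m³/s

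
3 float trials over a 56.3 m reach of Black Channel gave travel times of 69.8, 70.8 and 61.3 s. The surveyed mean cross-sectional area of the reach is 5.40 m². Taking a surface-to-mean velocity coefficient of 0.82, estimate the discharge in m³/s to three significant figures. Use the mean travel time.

t̄ = (69.8 + 70.8 + 61.3) / 3 = 67.3 s
v_surface = L / t̄ = 56.3 / 67.3 = 0.8366 m/s
v_mean = 0.82 × 0.8366 = 0.6860 m/s
Q = A × v_mean = 5.40 × 0.6860 = 3.704 m³/s

3.70 m³/s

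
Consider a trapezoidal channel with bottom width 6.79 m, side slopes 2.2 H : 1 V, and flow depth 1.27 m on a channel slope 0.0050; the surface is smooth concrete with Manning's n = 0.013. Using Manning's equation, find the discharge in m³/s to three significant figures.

A = (b + z·y)·y = (6.79 + 2.2×1.27)×1.27 = 12.17 m²
P = b + 2y√(1+z²) = 6.79 + 2×1.27×√(1+2.2²) = 12.93 m
R = A/P = 12.17/12.93 = 0.9415 m
Q = (1/n)·A·R^(2/3)·S^(1/2) = (1/0.013) × 12.17 × 0.9415^(2/3) × 0.0050^(1/2) = 63.60 m³/s

63.6 m³/s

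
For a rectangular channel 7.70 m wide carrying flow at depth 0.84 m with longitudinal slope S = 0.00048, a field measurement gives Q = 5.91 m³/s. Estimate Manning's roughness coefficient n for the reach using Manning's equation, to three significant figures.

0.0187

A = b·y = 7.70 × 0.84 = 6.468 m²
P = b + 2y = 7.70 + 2×0.84 = 9.380 m
R = A/P = 6.468/9.380 = 0.6896 m
n = (1/Q)·A·R^(2/3)·S^(1/2) = (1/5.91) × 6.468 × 0.7805 × 0.02191 = 0.01871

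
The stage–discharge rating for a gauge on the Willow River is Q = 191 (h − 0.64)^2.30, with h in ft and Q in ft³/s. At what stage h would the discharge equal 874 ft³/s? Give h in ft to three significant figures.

h − h₀ = (Q/C)^(1/b) = (874/191)^(1/2.30) = 1.937 ft
h = 0.64 + 1.937 = 2.577 ft

2.58 ft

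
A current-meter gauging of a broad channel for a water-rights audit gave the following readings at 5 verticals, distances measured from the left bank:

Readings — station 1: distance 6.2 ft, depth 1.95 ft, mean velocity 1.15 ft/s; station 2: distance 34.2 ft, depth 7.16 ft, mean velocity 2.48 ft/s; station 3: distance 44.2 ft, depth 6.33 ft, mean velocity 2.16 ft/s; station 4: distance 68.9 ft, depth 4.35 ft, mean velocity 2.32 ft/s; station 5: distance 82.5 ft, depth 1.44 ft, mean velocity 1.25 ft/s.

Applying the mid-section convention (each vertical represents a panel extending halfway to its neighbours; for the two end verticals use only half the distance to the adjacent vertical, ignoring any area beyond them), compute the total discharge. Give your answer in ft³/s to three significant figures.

811 ft³/s

w_1 = (34.2 − 6.2)/2 = 14 ft; q_1 = 1.15 × 1.95 × 14 = 31.40 ft³/s
w_2 = (44.2 − 6.2)/2 = 19 ft; q_2 = 2.48 × 7.16 × 19 = 337.4 ft³/s
w_3 = (68.9 − 34.2)/2 = 17.35 ft; q_3 = 2.16 × 6.33 × 17.35 = 237.2 ft³/s
w_4 = (82.5 − 44.2)/2 = 19.15 ft; q_4 = 2.32 × 4.35 × 19.15 = 193.3 ft³/s
w_5 = (82.5 − 68.9)/2 = 6.8 ft; q_5 = 1.25 × 1.44 × 6.8 = 12.24 ft³/s
Q = Σ qᵢ = 811.5 ft³/s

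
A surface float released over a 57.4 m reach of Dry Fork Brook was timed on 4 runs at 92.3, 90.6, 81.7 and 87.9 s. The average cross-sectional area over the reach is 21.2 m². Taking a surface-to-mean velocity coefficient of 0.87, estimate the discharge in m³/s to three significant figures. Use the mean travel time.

12.0 m³/s

t̄ = (92.3 + 90.6 + 81.7 + 87.9) / 4 = 88.125 s
v_surface = L / t̄ = 57.4 / 88.125 = 0.6513 m/s
v_mean = 0.87 × 0.6513 = 0.5667 m/s
Q = A × v_mean = 21.2 × 0.5667 = 12.01 m³/s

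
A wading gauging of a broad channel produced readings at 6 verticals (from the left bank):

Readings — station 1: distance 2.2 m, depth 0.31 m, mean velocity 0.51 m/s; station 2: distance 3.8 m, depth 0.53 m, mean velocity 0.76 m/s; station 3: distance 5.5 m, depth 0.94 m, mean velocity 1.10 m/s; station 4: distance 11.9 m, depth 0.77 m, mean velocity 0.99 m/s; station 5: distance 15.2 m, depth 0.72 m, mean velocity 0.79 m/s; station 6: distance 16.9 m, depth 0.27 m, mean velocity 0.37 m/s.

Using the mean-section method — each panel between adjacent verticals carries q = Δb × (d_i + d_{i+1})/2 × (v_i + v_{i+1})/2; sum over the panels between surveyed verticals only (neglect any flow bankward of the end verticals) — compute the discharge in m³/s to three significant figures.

9.98 m³/s

Panel 1-2: Δb = 1.6 m, d̄ = (0.31+0.53)/2 = 0.42, v̄ = (0.51+0.76)/2 = 0.635 → q = 1.6×0.42×0.635 = 0.4267 m³/s
Panel 2-3: Δb = 1.7 m, d̄ = (0.53+0.94)/2 = 0.735, v̄ = (0.76+1.10)/2 = 0.93 → q = 1.7×0.735×0.93 = 1.162 m³/s
Panel 3-4: Δb = 6.4 m, d̄ = (0.94+0.77)/2 = 0.855, v̄ = (1.10+0.99)/2 = 1.045 → q = 6.4×0.855×1.045 = 5.718 m³/s
Panel 4-5: Δb = 3.3 m, d̄ = (0.77+0.72)/2 = 0.745, v̄ = (0.99+0.79)/2 = 0.89 → q = 3.3×0.745×0.89 = 2.188 m³/s
Panel 5-6: Δb = 1.7 m, d̄ = (0.72+0.27)/2 = 0.495, v̄ = (0.79+0.37)/2 = 0.58 → q = 1.7×0.495×0.58 = 0.4881 m³/s
Q = Σ q = 9.983 m³/s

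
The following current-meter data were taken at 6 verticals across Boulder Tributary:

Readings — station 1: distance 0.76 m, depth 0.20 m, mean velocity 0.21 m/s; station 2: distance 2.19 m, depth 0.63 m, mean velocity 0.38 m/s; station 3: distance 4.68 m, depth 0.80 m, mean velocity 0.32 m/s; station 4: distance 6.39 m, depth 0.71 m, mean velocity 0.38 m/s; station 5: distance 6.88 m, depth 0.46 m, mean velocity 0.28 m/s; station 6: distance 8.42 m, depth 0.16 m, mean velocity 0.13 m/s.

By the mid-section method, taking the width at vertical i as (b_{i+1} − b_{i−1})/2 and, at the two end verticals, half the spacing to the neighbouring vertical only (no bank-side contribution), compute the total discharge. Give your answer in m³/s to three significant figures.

1.48 m³/s

w_1 = (2.19 − 0.76)/2 = 0.715 m; q_1 = 0.21 × 0.20 × 0.715 = 0.03003 m³/s
w_2 = (4.68 − 0.76)/2 = 1.96 m; q_2 = 0.38 × 0.63 × 1.96 = 0.4692 m³/s
w_3 = (6.39 − 2.19)/2 = 2.1 m; q_3 = 0.32 × 0.80 × 2.1 = 0.5376 m³/s
w_4 = (6.88 − 4.68)/2 = 1.1 m; q_4 = 0.38 × 0.71 × 1.1 = 0.2968 m³/s
w_5 = (8.42 − 6.39)/2 = 1.015 m; q_5 = 0.28 × 0.46 × 1.015 = 0.1307 m³/s
w_6 = (8.42 − 6.88)/2 = 0.77 m; q_6 = 0.13 × 0.16 × 0.77 = 0.01602 m³/s
Q = Σ qᵢ = 1.480 m³/s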